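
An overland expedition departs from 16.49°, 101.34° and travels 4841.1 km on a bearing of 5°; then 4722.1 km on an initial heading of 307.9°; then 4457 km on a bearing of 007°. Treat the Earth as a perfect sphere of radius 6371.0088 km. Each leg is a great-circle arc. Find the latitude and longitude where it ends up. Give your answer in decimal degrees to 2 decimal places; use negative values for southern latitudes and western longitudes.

latitude 81.12°, longitude 169.10°

Apply the spherical direct solution leg by leg, carrying full precision between legs.
Leg 1: from (16.49°, 101.34°), δ = 4841.1/6371.0088 = 0.759864 rad, θ = 5° → φ = 59.74°, λ = 108.18°.
Leg 2: from (59.74°, 108.18°), δ = 4722.1/6371.0088 = 0.741186 rad, θ = 307.9° → φ = 57.80°, λ = 19.63°.
Leg 3: from (57.80°, 19.63°), δ = 4457/6371.0088 = 0.699575 rad, θ = 7° → φ = 81.12°, λ = 169.10°.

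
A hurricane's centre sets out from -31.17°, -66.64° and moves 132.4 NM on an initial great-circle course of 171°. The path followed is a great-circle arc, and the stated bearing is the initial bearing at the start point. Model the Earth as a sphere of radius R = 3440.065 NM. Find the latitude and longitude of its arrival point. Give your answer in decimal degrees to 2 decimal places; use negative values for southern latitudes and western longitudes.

latitude -33.35°, longitude -66.23°

δ = 132.4/3440.065 = 0.038488 rad (2.2052°).
Start latitude φ₁ = -0.544019 rad; initial bearing θ = 2.984513 rad.
Applying the spherical law of cosines for sides, sin φ₂ = sin φ₁ cos δ + cos φ₁ sin δ cos θ = -0.549714, so φ₂ = -33.35°.
Then Δλ = atan2(0.005150, 0.714739) = 0.007206 rad, from sin θ sin δ cos φ₁ over cos δ − sin φ₁ sin φ₂.
λ₂ = -66.64° + 0.41° = -66.23°.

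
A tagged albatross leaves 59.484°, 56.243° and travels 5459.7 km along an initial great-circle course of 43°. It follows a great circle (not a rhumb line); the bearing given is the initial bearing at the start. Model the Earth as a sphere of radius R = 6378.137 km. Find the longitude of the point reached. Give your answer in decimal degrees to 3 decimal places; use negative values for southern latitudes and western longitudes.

longitude 161.760°

Central angle δ = d/R = 0.856002 rad.
Start latitude φ₁ = 1.038192 rad; initial bearing θ = 0.750492 rad.
sin φ₂ = sin φ₁ cos δ + cos φ₁ sin δ cos θ = (0.861487)(0.655462) + (0.507779)(0.755228)(0.731354) = 0.845138
φ₂ = asin(0.845138) = 1.006824 rad = 57.687°.
For the longitude increment, Δλ = atan2( sin θ sin δ cos φ₁, cos δ − sin φ₁ sin φ₂ ) = atan2(0.261539, -0.072614) = 105.517°.
λ₂ = λ₁ + Δλ = 161.760°.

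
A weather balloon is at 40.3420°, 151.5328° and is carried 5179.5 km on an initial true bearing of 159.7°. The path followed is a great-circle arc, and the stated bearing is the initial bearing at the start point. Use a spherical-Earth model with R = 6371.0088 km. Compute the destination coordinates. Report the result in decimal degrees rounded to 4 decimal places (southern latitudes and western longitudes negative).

latitude -4.2598°, longitude 166.1696°

δ = 5179.5/6371.0088 = 0.812980 rad (46.5803°).
Start latitude φ₁ = 0.704101 rad; initial bearing θ = 2.787291 rad.
Applying the spherical law of cosines for sides, sin φ₂ = sin φ₁ cos δ + cos φ₁ sin δ cos θ = -0.074278, so φ₂ = -4.2598°.
For the longitude increment, Δλ = atan2( sin θ sin δ cos φ₁, cos δ − sin φ₁ sin φ₂ ) = atan2(0.192067, 0.735421) = 14.6368°.
λ₂ = λ₁ + Δλ = 166.1696°.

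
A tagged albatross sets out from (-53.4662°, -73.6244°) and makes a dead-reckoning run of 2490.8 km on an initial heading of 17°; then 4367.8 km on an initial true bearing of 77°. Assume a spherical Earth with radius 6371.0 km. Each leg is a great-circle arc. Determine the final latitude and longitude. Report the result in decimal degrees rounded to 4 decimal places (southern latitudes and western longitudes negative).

Apply the spherical direct solution leg by leg, carrying full precision between legs.
Leg 1: from (-53.4662°, -73.6244°), δ = 2490.8/6371 = 0.390959 rad, θ = 17° → φ = -31.7313°, λ = -66.0972°.
Leg 2: from (-31.7313°, -66.0972°), δ = 4367.8/6371 = 0.685575 rad, θ = 77° → φ = -16.6169°, λ = -26.0232°.

latitude -16.6169°, longitude -26.0232°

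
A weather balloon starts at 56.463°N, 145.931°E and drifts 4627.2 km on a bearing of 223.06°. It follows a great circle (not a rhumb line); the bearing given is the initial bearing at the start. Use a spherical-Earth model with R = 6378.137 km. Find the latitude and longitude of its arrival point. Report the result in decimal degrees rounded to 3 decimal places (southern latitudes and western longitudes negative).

The arc subtends δ = 4627.2/6378.137 = 0.725478 rad at the centre.
Converting: φ₁ = 0.985465 rad, θ = 3.893131 rad.
Applying the spherical law of cosines for sides, sin φ₂ = sin φ₁ cos δ + cos φ₁ sin δ cos θ = 0.355806, so φ₂ = 20.843°.
Δλ = atan2( sin θ sin δ cos φ₁ , cos δ − sin φ₁ sin φ₂ ) = atan2(-0.250276, 0.451608) = -0.506055 rad = -28.995°.
λ₂ = λ₁ + Δλ = 116.936°.

latitude 20.843°, longitude 116.936°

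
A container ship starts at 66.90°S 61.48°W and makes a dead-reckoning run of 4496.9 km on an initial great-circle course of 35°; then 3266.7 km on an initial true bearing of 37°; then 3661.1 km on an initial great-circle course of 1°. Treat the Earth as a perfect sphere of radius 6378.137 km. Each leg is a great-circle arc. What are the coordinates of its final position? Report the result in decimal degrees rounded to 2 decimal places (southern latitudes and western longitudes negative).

Apply the spherical direct solution leg by leg, carrying full precision between legs.
Leg 1: from (-66.90°, -61.48°), δ = 4496.9/6378.137 = 0.705049 rad, θ = 35° → φ = -29.49°, λ = -36.20°.
Leg 2: from (-29.49°, -36.20°), δ = 3266.7/6378.137 = 0.512172 rad, θ = 37° → φ = -5.07°, λ = -18.98°.
Leg 3: from (-5.07°, -18.98°), δ = 3661.1/6378.137 = 0.574008 rad, θ = 1° → φ = 27.81°, λ = -18.36°.

latitude 27.81°, longitude -18.36°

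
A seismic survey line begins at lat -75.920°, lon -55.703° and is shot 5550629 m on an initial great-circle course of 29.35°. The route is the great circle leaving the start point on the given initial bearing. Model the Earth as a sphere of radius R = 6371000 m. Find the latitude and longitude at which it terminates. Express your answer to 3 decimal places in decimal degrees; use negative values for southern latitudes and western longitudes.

latitude -27.535°, longitude -30.683°

δ = 5550629/6371000 = 0.871234 rad (49.9180°).
With φ₁ = -75.920° = -1.325054 rad and θ = 29.35° = 0.512254 rad:
sin φ₂ = sin φ₁ cos δ + cos φ₁ sin δ cos θ = (-0.969957)(0.643883) + (0.243276)(0.765124)(0.871642) = -0.462295
φ₂ = asin(-0.462295) = -0.480581 rad = -27.535°.
Then Δλ = atan2(0.091234, 0.195477) = 0.436673 rad, from sin θ sin δ cos φ₁ over cos δ − sin φ₁ sin φ₂.
Hence λ₂ = -55.703° + 25.020° = -30.683°.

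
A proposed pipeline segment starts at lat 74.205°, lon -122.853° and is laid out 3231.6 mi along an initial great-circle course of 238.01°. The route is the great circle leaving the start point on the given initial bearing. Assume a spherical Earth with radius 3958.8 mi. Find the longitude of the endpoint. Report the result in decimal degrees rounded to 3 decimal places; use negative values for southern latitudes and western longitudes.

δ = 3231.6/3958.8 = 0.816308 rad (46.7710°).
Converting: φ₁ = 1.295122 rad, θ = 4.154058 rad.
sin φ₂ = sin φ₁ cos δ + cos φ₁ sin δ cos θ = (0.962242)(0.684916) + (0.272196)(0.728622)(-0.529771) = 0.553986
φ₂ = asin(0.553986) = 0.587145 rad = 33.641°.
Δλ = atan2( sin θ sin δ cos φ₁ , cos δ − sin φ₁ sin φ₂ ) = atan2(-0.168210, 0.151847) = -0.836478 rad = -47.927°.
λ₂ = -122.853° + -47.927° = -170.780°.

longitude -170.780°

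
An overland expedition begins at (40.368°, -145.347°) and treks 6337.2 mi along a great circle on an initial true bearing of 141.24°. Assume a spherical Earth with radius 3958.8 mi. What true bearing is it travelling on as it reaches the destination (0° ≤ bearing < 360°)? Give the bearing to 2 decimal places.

final bearing 142.85°

Angular distance δ = d/R = 6337.2 / 3958.8 = 1.600788 rad.
With φ₁ = 40.368° = 0.704555 rad and θ = 141.24° = 2.465103 rad:
sin φ₂ = sin φ₁ cos δ + cos φ₁ sin δ cos θ = (0.647694)(-0.029987) + (0.761900)(0.999550)(-0.779775) = -0.613266
φ₂ = asin(-0.613266) = -0.660189 rad = -37.826°.
Δλ = atan2( sin θ sin δ cos φ₁ , cos δ − sin φ₁ sin φ₂ ) = atan2(0.476780, 0.367222) = 0.914485 rad = 52.396°.
λ₂ = -145.347° + 52.396° = -92.951°.
The forward bearing on arrival equals the back-azimuth from the destination plus 180°.
Back-azimuth from P₂ (-37.83°, -92.95°) to P₁ (40.37°, -145.35°), with Δλ' = λ₁ − λ₂ = -52.40°: atan2( sin Δλ' cos φ₁ , cos φ₂ sin φ₁ − sin φ₂ cos φ₁ cos Δλ' ) = 322.85°.
Final bearing = (322.85° + 180°) mod 360° = 142.85°.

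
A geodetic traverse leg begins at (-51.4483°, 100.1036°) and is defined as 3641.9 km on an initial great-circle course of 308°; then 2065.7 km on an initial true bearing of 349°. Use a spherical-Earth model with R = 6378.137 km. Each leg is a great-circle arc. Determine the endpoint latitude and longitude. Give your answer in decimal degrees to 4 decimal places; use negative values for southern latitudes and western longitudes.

latitude -8.5286°, longitude 68.0886°

Apply the spherical direct solution leg by leg, carrying full precision between legs.
Leg 1: from (-51.4483°, 100.1036°), δ = 3641.9/6378.137 = 0.570997 rad, θ = 308° → φ = -26.7828°, λ = 71.6089°.
Leg 2: from (-26.7828°, 71.6089°), δ = 2065.7/6378.137 = 0.323872 rad, θ = 349° → φ = -8.5286°, λ = 68.0886°.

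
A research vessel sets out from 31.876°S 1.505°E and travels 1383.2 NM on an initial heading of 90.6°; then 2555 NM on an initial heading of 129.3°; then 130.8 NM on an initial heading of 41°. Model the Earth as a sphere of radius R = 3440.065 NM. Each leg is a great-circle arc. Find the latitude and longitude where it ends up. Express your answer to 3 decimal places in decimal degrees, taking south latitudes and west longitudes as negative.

Apply the spherical direct solution leg by leg, carrying full precision between legs.
Leg 1: from (-31.876°, 1.505°), δ = 1383.2/3440.065 = 0.402085 rad, θ = 90.6° → φ = -29.304°, λ = 28.168°.
Leg 2: from (-29.304°, 28.168°), δ = 2555/3440.065 = 0.742719 rad, θ = 129.3° → φ = -47.229°, λ = 78.583°.
Leg 3: from (-47.229°, 78.583°), δ = 130.8/3440.065 = 0.038023 rad, θ = 41° → φ = -45.567°, λ = 80.625°.

latitude -45.567°, longitude 80.625°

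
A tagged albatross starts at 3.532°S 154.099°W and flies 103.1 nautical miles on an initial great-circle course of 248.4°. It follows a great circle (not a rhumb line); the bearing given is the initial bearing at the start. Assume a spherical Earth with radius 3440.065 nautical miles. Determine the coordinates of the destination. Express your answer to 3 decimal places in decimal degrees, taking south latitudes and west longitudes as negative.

Central angle δ = d/R = 0.029970 rad.
Start latitude φ₁ = -0.061645 rad; initial bearing θ = 4.335398 rad.
Destination latitude: φ₂ = arcsin( sin φ₁ cos δ + cos φ₁ sin δ cos θ ) = arcsin(-0.072589) = -4.163°.
Then Δλ = atan2(-0.027809, 0.995079) = -0.027939 rad, from sin θ sin δ cos φ₁ over cos δ − sin φ₁ sin φ₂.
Hence λ₂ = -154.099° + -1.601° = -155.700°.

latitude -4.163°, longitude -155.700°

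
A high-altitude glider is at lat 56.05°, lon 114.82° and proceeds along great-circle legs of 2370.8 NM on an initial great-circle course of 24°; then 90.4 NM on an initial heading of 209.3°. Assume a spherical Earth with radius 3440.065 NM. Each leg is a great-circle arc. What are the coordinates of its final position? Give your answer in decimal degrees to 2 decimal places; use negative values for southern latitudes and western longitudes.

latitude 73.39°, longitude -146.63°

Apply the spherical direct solution leg by leg, carrying full precision between legs.
Leg 1: from (56.05°, 114.82°), δ = 2370.8/3440.065 = 0.689173 rad, θ = 24° → φ = 74.72°, λ = -144.05°.
Leg 2: from (74.72°, -144.05°), δ = 90.4/3440.065 = 0.026279 rad, θ = 209.3° → φ = 73.39°, λ = -146.63°.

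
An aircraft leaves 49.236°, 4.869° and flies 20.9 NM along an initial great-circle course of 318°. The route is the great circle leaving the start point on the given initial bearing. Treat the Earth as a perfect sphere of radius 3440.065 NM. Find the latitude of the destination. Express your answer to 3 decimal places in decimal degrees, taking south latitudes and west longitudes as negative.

Angular distance δ = d/R = 20.9 / 3440.065 = 0.006075 rad.
Start latitude φ₁ = 0.859330 rad; initial bearing θ = 5.550147 rad.
Destination latitude: φ₂ = arcsin( sin φ₁ cos δ + cos φ₁ sin δ cos θ ) = arcsin(0.760339) = 49.494°.
Then Δλ = atan2(-0.002654, 0.424096) = -0.006259 rad, from sin θ sin δ cos φ₁ over cos δ − sin φ₁ sin φ₂.
Hence λ₂ = 4.869° + -0.359° = 4.510°.

latitude 49.494°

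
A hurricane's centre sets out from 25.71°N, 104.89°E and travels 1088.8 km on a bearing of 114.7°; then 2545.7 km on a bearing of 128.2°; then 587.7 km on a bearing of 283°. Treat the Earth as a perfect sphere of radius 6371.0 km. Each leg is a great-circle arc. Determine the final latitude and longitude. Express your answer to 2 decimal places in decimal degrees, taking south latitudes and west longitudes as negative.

Apply the spherical direct solution leg by leg, carrying full precision between legs.
Leg 1: from (25.71°, 104.89°), δ = 1088.8/6371 = 0.170899 rad, θ = 114.7° → φ = 21.31°, λ = 114.44°.
Leg 2: from (21.31°, 114.44°), δ = 2545.7/6371 = 0.399576 rad, θ = 128.2° → φ = 6.36°, λ = 132.35°.
Leg 3: from (6.36°, 132.35°), δ = 587.7/6371 = 0.092246 rad, θ = 283° → φ = 7.52°, λ = 127.16°.

latitude 7.52°, longitude 127.16°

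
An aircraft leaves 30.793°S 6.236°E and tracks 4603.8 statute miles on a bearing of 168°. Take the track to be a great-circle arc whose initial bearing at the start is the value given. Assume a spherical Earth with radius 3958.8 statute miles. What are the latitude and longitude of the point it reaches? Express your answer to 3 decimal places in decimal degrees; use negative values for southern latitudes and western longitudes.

latitude -77.004°, longitude 128.167°

δ = 4603.8/3958.8 = 1.162928 rad (66.6309°).
Start latitude φ₁ = -0.537439 rad; initial bearing θ = 2.932153 rad.
Destination latitude: φ₂ = arcsin( sin φ₁ cos δ + cos φ₁ sin δ cos θ ) = arcsin(-0.974386) = -77.004°.
Δλ = atan2( sin θ sin δ cos φ₁ , cos δ − sin φ₁ sin φ₂ ) = atan2(0.163950, -0.102172) = 2.128092 rad = 121.931°.
λ₂ = λ₁ + Δλ = 128.167°.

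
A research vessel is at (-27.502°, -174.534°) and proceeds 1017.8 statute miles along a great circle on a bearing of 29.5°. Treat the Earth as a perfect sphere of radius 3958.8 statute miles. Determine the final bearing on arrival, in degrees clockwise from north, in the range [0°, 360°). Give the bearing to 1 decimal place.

final bearing 26.8°

δ = 1017.8/3958.8 = 0.257098 rad (14.7306°).
Start latitude φ₁ = -0.480000 rad; initial bearing θ = 0.514872 rad.
Applying the spherical law of cosines for sides, sin φ₂ = sin φ₁ cos δ + cos φ₁ sin δ cos θ = -0.250301, so φ₂ = -14.495°.
Δλ = atan2( sin θ sin δ cos φ₁ , cos δ − sin φ₁ sin φ₂ ) = atan2(0.111062, 0.851548) = 0.129691 rad = 7.431°.
Hence λ₂ = -174.534° + 7.431° = -167.103°.
The forward bearing on arrival equals the back-azimuth from the destination plus 180°.
Back-azimuth from P₂ (-14.5°, -167.1°) to P₁ (-27.5°, -174.5°), with Δλ' = λ₁ − λ₂ = -7.4°: atan2( sin Δλ' cos φ₁ , cos φ₂ sin φ₁ − sin φ₂ cos φ₁ cos Δλ' ) = 206.8°.
Final bearing = (206.8° + 180°) mod 360° = 26.8°.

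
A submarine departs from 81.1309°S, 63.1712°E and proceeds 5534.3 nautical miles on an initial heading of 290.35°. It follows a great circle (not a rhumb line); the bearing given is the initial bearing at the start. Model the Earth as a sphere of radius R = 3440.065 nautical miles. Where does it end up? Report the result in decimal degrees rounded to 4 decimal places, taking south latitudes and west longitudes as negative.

The arc subtends δ = 5534.3/3440.065 = 1.608778 rad at the centre.
With φ₁ = -81.1309° = -1.416001 rad and θ = 290.35° = 5.067563 rad:
Applying the spherical law of cosines for sides, sin φ₂ = sin φ₁ cos δ + cos φ₁ sin δ cos θ = 0.091095, so φ₂ = 5.2266°.
Then Δλ = atan2(-0.144450, 0.052034) = -1.225046 rad, from sin θ sin δ cos φ₁ over cos δ − sin φ₁ sin φ₂.
λ₂ = λ₁ + Δλ = -7.0188°.

latitude 5.2266°, longitude -7.0188°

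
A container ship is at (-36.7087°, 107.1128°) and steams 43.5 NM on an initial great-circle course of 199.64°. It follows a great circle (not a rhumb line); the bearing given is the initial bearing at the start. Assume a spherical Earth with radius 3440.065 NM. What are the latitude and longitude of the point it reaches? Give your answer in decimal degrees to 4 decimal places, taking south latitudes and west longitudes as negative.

latitude -37.3907°, longitude 106.8063°

The arc subtends δ = 43.5/3440.065 = 0.012645 rad at the centre.
Start latitude φ₁ = -0.640688 rad; initial bearing θ = 3.484375 rad.
Destination latitude: φ₂ = arcsin( sin φ₁ cos δ + cos φ₁ sin δ cos θ ) = arcsin(-0.607246) = -37.3907°.
Δλ = atan2( sin θ sin δ cos φ₁ , cos δ − sin φ₁ sin φ₂ ) = atan2(-0.003407, 0.636940) = -0.005349 rad = -0.3065°.
Hence λ₂ = 107.1128° + -0.3065° = 106.8063°.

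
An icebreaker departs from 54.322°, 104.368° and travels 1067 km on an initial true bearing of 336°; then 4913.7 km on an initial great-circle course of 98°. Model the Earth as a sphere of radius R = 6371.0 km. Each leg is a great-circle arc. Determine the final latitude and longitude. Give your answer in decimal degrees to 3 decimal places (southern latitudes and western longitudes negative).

latitude 36.421°, longitude 154.896°

Apply the spherical direct solution leg by leg, carrying full precision between legs.
Leg 1: from (54.322°, 104.368°), δ = 1067/6371 = 0.167478 rad, θ = 336° → φ = 62.843°, λ = 95.825°.
Leg 2: from (62.843°, 95.825°), δ = 4913.7/6371 = 0.771260 rad, θ = 98° → φ = 36.421°, λ = 154.896°.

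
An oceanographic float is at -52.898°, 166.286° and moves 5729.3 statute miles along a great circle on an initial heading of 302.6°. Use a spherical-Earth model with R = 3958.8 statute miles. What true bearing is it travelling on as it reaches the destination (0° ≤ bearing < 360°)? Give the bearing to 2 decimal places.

The arc subtends δ = 5729.3/3958.8 = 1.447231 rad at the centre.
With φ₁ = -52.898° = -0.923244 rad and θ = 302.6° = 5.281366 rad:
Applying the spherical law of cosines for sides, sin φ₂ = sin φ₁ cos δ + cos φ₁ sin δ cos θ = 0.224228, so φ₂ = 12.957°.
Then Δλ = atan2(-0.504323, 0.302086) = -1.031117 rad, from sin θ sin δ cos φ₁ over cos δ − sin φ₁ sin φ₂.
λ₂ = 166.286° + -59.079° = 107.207°.
The forward bearing on arrival equals the back-azimuth from the destination plus 180°.
Back-azimuth from P₂ (12.96°, 107.21°) to P₁ (-52.90°, 166.29°), with Δλ' = λ₁ − λ₂ = 59.08°: atan2( sin Δλ' cos φ₁ , cos φ₂ sin φ₁ − sin φ₂ cos φ₁ cos Δλ' ) = 148.57°.
Final bearing = (148.57° + 180°) mod 360° = 328.57°.

final bearing 328.57°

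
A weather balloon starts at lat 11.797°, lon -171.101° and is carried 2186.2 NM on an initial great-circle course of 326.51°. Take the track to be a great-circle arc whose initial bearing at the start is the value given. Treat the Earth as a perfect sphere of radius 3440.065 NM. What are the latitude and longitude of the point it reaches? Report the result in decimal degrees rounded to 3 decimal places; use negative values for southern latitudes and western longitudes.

latitude 40.475°, longitude 163.395°

Central angle δ = d/R = 0.635511 rad.
With φ₁ = 11.797° = 0.205896 rad and θ = 326.51° = 5.698675 rad:
Destination latitude: φ₂ = arcsin( sin φ₁ cos δ + cos φ₁ sin δ cos θ ) = arcsin(0.649117) = 40.475°.
Δλ = atan2( sin θ sin δ cos φ₁ , cos δ − sin φ₁ sin φ₂ ) = atan2(-0.320619, 0.672060) = -0.445135 rad = -25.504°.
λ₂ = -171.101° + -25.504° = -196.605°, normalized to (−180°, 180°] → 163.395°.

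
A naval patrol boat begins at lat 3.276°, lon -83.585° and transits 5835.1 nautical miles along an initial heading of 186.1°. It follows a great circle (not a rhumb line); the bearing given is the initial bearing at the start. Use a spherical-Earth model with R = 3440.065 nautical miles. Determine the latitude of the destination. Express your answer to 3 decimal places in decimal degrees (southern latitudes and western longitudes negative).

latitude -82.777°

Angular distance δ = d/R = 5835.1 / 3440.065 = 1.696218 rad.
Start latitude φ₁ = 0.057177 rad; initial bearing θ = 3.248058 rad.
Applying the spherical law of cosines for sides, sin φ₂ = sin φ₁ cos δ + cos φ₁ sin δ cos θ = -0.992064, so φ₂ = -82.777°.
Then Δλ = atan2(-0.105257, -0.068401) = -2.147062 rad, from sin θ sin δ cos φ₁ over cos δ − sin φ₁ sin φ₂.
λ₂ = -83.585° + -123.018° = -206.603°, normalized to (−180°, 180°] → 153.397°.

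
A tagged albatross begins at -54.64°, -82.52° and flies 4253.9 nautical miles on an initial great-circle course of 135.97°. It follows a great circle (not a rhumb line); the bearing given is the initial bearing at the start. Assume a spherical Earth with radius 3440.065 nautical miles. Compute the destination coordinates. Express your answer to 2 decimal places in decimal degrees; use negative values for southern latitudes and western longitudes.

Central angle δ = d/R = 1.236575 rad.
Start latitude φ₁ = -0.953648 rad; initial bearing θ = 2.373124 rad.
Applying the spherical law of cosines for sides, sin φ₂ = sin φ₁ cos δ + cos φ₁ sin δ cos θ = -0.660578, so φ₂ = -41.34°.
Then Δλ = atan2(0.379968, -0.210690) = 2.077082 rad, from sin θ sin δ cos φ₁ over cos δ − sin φ₁ sin φ₂.
λ₂ = -82.52° + 119.01° = 36.49°.

latitude -41.34°, longitude 36.49°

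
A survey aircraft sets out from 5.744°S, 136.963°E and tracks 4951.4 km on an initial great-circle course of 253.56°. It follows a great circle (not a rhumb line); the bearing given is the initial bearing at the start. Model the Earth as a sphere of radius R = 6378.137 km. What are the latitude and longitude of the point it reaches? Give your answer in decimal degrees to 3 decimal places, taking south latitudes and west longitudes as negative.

Central angle δ = d/R = 0.776308 rad.
With φ₁ = -5.744° = -0.100252 rad and θ = 253.56° = 4.425457 rad:
Destination latitude: φ₂ = arcsin( sin φ₁ cos δ + cos φ₁ sin δ cos θ ) = arcsin(-0.268706) = -15.587°.
For the longitude increment, Δλ = atan2( sin θ sin δ cos φ₁, cos δ − sin φ₁ sin φ₂ ) = atan2(-0.668631, 0.686612) = -44.240°.
λ₂ = 136.963° + -44.240° = 92.723°.

latitude -15.587°, longitude 92.723°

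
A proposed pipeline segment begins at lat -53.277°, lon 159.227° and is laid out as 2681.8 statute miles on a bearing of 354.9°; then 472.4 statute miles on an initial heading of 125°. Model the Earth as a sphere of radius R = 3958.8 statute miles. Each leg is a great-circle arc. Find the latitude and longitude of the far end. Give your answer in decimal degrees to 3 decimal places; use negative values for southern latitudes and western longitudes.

Apply the spherical direct solution leg by leg, carrying full precision between legs.
Leg 1: from (-53.277°, 159.227°), δ = 2681.8/3958.8 = 0.677428 rad, θ = 354.9° → φ = -14.551°, λ = 155.927°.
Leg 2: from (-14.551°, 155.927°), δ = 472.4/3958.8 = 0.119329 rad, θ = 125° → φ = -18.394°, λ = 161.826°.

latitude -18.394°, longitude 161.826°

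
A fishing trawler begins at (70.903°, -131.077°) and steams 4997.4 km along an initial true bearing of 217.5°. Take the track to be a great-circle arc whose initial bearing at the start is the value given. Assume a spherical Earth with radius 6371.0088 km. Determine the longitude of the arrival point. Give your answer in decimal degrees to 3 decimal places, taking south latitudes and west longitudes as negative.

The arc subtends δ = 4997.4/6371.0088 = 0.784397 rad at the centre.
Start latitude φ₁ = 1.237491 rad; initial bearing θ = 3.796091 rad.
Destination latitude: φ₂ = arcsin( sin φ₁ cos δ + cos φ₁ sin δ cos θ ) = arcsin(0.485508) = 29.046°.
Then Δλ = atan2(-0.140692, 0.249026) = -0.514262 rad, from sin θ sin δ cos φ₁ over cos δ − sin φ₁ sin φ₂.
Hence λ₂ = -131.077° + -29.465° = -160.542°.

longitude -160.542°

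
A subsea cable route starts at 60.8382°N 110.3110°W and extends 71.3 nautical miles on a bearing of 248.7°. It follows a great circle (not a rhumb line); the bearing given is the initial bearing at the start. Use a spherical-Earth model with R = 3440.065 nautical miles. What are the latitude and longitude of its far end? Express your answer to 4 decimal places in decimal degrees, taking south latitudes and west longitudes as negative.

Angular distance δ = d/R = 71.3 / 3440.065 = 0.020726 rad.
Converting: φ₁ = 1.061827 rad, θ = 4.340634 rad.
sin φ₂ = sin φ₁ cos δ + cos φ₁ sin δ cos θ = (0.873247)(0.999785) + (0.487278)(0.020725)(-0.363251) = 0.869391
φ₂ = asin(0.869391) = 1.053969 rad = 60.3880°.
Δλ = atan2( sin θ sin δ cos φ₁ , cos δ − sin φ₁ sin φ₂ ) = atan2(-0.009409, 0.240592) = -0.039088 rad = -2.2395°.
λ₂ = -110.3110° + -2.2395° = -112.5505°.

latitude 60.3880°, longitude -112.5505°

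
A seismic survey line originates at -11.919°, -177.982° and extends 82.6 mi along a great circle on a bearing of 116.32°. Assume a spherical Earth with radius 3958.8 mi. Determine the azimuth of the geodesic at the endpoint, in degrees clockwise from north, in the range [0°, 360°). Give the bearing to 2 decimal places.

final bearing 116.09°

δ = 82.6/3958.8 = 0.020865 rad (1.1955°).
Start latitude φ₁ = -0.208026 rad; initial bearing θ = 2.030167 rad.
sin φ₂ = sin φ₁ cos δ + cos φ₁ sin δ cos θ = (-0.206529)(0.999782) + (0.978441)(0.020863)(-0.443384) = -0.215535
φ₂ = asin(-0.215535) = -0.217239 rad = -12.447°.
Δλ = atan2( sin θ sin δ cos φ₁ , cos δ − sin φ₁ sin φ₂ ) = atan2(0.018297, 0.955268) = 0.019152 rad = 1.097°.
λ₂ = -177.982° + 1.097° = -176.885°.
The forward bearing on arrival equals the back-azimuth from the destination plus 180°.
Back-azimuth from P₂ (-12.45°, -176.88°) to P₁ (-11.92°, -177.98°), with Δλ' = λ₁ − λ₂ = -1.10°: atan2( sin Δλ' cos φ₁ , cos φ₂ sin φ₁ − sin φ₂ cos φ₁ cos Δλ' ) = 296.09°.
Final bearing = (296.09° + 180°) mod 360° = 116.09°.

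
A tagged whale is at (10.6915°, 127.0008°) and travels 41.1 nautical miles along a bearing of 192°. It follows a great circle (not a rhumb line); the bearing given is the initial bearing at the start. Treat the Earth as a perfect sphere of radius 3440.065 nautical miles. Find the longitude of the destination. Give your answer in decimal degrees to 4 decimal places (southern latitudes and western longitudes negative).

Angular distance δ = d/R = 41.1 / 3440.065 = 0.011947 rad.
With φ₁ = 10.6915° = 0.186602 rad and θ = 192° = 3.351032 rad:
Destination latitude: φ₂ = arcsin( sin φ₁ cos δ + cos φ₁ sin δ cos θ ) = arcsin(0.174024) = 10.0219°.
Then Δλ = atan2(-0.002441, 0.967643) = -0.002522 rad, from sin θ sin δ cos φ₁ over cos δ − sin φ₁ sin φ₂.
λ₂ = λ₁ + Δλ = 126.8563°.

longitude 126.8563°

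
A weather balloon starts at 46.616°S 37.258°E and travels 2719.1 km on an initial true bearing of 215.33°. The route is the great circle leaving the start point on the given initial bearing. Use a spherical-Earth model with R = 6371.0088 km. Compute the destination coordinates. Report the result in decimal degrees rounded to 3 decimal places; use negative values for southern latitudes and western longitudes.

δ = 2719.1/6371.0088 = 0.426793 rad (24.4534°).
Converting: φ₁ = -0.813603 rad, θ = 3.758217 rad.
Destination latitude: φ₂ = arcsin( sin φ₁ cos δ + cos φ₁ sin δ cos θ ) = arcsin(-0.893547) = -63.322°.
Δλ = atan2( sin θ sin δ cos φ₁ , cos δ − sin φ₁ sin φ₂ ) = atan2(-0.164428, 0.260898) = -0.562359 rad = -32.221°.
λ₂ = λ₁ + Δλ = 5.037°.

latitude -63.322°, longitude 5.037°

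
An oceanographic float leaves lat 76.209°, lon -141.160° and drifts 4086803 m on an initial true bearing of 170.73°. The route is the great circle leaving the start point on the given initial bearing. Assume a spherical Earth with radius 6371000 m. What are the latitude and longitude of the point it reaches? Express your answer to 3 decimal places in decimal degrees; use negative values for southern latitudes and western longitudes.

latitude 39.594°, longitude -133.974°

δ = 4086803/6371000 = 0.641470 rad (36.7535°).
Converting: φ₁ = 1.330098 rad, θ = 2.979801 rad.
Destination latitude: φ₂ = arcsin( sin φ₁ cos δ + cos φ₁ sin δ cos θ ) = arcsin(0.637342) = 39.594°.
For the longitude increment, Δλ = atan2( sin θ sin δ cos φ₁, cos δ − sin φ₁ sin φ₂ ) = atan2(0.022978, 0.182249) = 7.186°.
λ₂ = -141.160° + 7.186° = -133.974°.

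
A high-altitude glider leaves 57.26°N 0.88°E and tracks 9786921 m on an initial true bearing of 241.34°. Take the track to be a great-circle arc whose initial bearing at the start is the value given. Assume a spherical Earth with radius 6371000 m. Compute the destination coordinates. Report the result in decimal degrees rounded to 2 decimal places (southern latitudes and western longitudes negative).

δ = 9786921/6371000 = 1.536167 rad (88.0159°).
With φ₁ = 57.26° = 0.999376 rad and θ = 241.34° = 4.212178 rad:
Applying the spherical law of cosines for sides, sin φ₂ = sin φ₁ cos δ + cos φ₁ sin δ cos θ = -0.230109, so φ₂ = -13.30°.
For the longitude increment, Δλ = atan2( sin θ sin δ cos φ₁, cos δ − sin φ₁ sin φ₂ ) = atan2(-0.474282, 0.228175) = -64.31°.
λ₂ = λ₁ + Δλ = -63.43°.

latitude -13.30°, longitude -63.43°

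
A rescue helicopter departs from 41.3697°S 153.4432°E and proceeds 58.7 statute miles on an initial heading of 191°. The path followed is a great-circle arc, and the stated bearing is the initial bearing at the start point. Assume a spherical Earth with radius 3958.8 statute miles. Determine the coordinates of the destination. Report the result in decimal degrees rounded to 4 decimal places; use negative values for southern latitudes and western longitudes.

latitude -42.2035°, longitude 153.2244°

δ = 58.7/3958.8 = 0.014828 rad (0.8496°).
Converting: φ₁ = -0.722037 rad, θ = 3.333579 rad.
Destination latitude: φ₂ = arcsin( sin φ₁ cos δ + cos φ₁ sin δ cos θ ) = arcsin(-0.671765) = -42.2035°.
Then Δλ = atan2(-0.002123, 0.555910) = -0.003819 rad, from sin θ sin δ cos φ₁ over cos δ − sin φ₁ sin φ₂.
λ₂ = 153.4432° + -0.2188° = 153.2244°.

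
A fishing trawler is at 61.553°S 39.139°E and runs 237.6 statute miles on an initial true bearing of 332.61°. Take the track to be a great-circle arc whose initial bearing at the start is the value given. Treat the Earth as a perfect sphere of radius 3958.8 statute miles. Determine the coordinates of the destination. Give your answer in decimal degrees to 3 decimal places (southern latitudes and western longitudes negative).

δ = 237.6/3958.8 = 0.060018 rad (3.4388°).
Converting: φ₁ = -1.074303 rad, θ = 5.805140 rad.
sin φ₂ = sin φ₁ cos δ + cos φ₁ sin δ cos θ = (-0.879258)(0.998199) + (0.476346)(0.059982)(0.887896) = -0.852306
φ₂ = asin(-0.852306) = -1.020378 rad = -58.463°.
Δλ = atan2( sin θ sin δ cos φ₁ , cos δ − sin φ₁ sin φ₂ ) = atan2(-0.013145, 0.248803) = -0.052782 rad = -3.024°.
Hence λ₂ = 39.139° + -3.024° = 36.115°.

latitude -58.463°, longitude 36.115°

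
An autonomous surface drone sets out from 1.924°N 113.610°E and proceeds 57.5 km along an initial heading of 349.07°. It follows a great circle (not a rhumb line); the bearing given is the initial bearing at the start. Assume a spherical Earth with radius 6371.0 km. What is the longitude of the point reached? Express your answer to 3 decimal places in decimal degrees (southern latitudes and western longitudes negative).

longitude 113.512°

δ = 57.5/6371 = 0.009025 rad (0.5171°).
With φ₁ = 1.924° = 0.033580 rad and θ = 349.07° = 6.092421 rad:
Applying the spherical law of cosines for sides, sin φ₂ = sin φ₁ cos δ + cos φ₁ sin δ cos θ = 0.042429, so φ₂ = 2.432°.
For the longitude increment, Δλ = atan2( sin θ sin δ cos φ₁, cos δ − sin φ₁ sin φ₂ ) = atan2(-0.001710, 0.998535) = -0.098°.
Hence λ₂ = 113.610° + -0.098° = 113.512°.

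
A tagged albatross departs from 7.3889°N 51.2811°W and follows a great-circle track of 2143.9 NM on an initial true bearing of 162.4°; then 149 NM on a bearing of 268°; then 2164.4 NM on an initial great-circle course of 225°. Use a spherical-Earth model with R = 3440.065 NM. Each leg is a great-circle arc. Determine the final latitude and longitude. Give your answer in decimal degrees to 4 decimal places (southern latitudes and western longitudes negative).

latitude -47.2535°, longitude -80.4867°

Apply the spherical direct solution leg by leg, carrying full precision between legs.
Leg 1: from (7.3889°, -51.2811°), δ = 2143.9/3440.065 = 0.623215 rad, θ = 162.4° → φ = -26.5694°, λ = -39.9011°.
Leg 2: from (-26.5694°, -39.9011°), δ = 149/3440.065 = 0.043313 rad, θ = 268° → φ = -26.6292°, λ = -42.6757°.
Leg 3: from (-26.6292°, -42.6757°), δ = 2164.4/3440.065 = 0.629174 rad, θ = 225° → φ = -47.2535°, λ = -80.4867°.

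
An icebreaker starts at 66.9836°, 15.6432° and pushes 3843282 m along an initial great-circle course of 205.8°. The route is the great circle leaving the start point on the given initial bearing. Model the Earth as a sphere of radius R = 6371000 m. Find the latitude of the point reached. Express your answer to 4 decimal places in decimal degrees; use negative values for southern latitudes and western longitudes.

δ = 3843282/6371000 = 0.603246 rad (34.5635°).
Start latitude φ₁ = 1.169084 rad; initial bearing θ = 3.591888 rad.
Destination latitude: φ₂ = arcsin( sin φ₁ cos δ + cos φ₁ sin δ cos θ ) = arcsin(0.558235) = 33.9338°.
Then Δλ = atan2(-0.096542, 0.309703) = -0.302179 rad, from sin θ sin δ cos φ₁ over cos δ − sin φ₁ sin φ₂.
λ₂ = 15.6432° + -17.3136° = -1.6704°.

latitude 33.9338°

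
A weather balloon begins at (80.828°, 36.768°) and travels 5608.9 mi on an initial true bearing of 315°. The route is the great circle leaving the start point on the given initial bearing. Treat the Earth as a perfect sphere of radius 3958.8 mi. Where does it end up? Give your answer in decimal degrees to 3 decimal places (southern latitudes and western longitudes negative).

latitude 15.236°, longitude -96.830°

Central angle δ = d/R = 1.416818 rad.
With φ₁ = 80.828° = 1.410715 rad and θ = 315° = 5.497787 rad:
Destination latitude: φ₂ = arcsin( sin φ₁ cos δ + cos φ₁ sin δ cos θ ) = arcsin(0.262788) = 15.236°.
Δλ = atan2( sin θ sin δ cos φ₁ , cos δ − sin φ₁ sin φ₂ ) = atan2(-0.111378, -0.106058) = -2.331728 rad = -133.598°.
λ₂ = λ₁ + Δλ = -96.830°.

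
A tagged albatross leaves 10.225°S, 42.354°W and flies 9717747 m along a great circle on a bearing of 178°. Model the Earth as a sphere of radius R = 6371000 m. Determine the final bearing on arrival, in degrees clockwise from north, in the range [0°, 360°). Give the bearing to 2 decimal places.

Angular distance δ = d/R = 9717747 / 6371000 = 1.525310 rad.
Converting: φ₁ = -0.178460 rad, θ = 3.106686 rad.
Destination latitude: φ₂ = arcsin( sin φ₁ cos δ + cos φ₁ sin δ cos θ ) = arcsin(-0.990573) = -82.127°.
For the longitude increment, Δλ = atan2( sin θ sin δ cos φ₁, cos δ − sin φ₁ sin φ₂ ) = atan2(0.034310, -0.130370) = 165.256°.
λ₂ = -42.354° + 165.256° = 122.902°.
The forward bearing on arrival equals the back-azimuth from the destination plus 180°.
Back-azimuth from P₂ (-82.13°, 122.90°) to P₁ (-10.22°, -42.35°), with Δλ' = λ₁ − λ₂ = -165.26°: atan2( sin Δλ' cos φ₁ , cos φ₂ sin φ₁ − sin φ₂ cos φ₁ cos Δλ' ) = 194.52°.
Final bearing = (194.52° + 180°) mod 360° = 14.52°.

final bearing 14.52°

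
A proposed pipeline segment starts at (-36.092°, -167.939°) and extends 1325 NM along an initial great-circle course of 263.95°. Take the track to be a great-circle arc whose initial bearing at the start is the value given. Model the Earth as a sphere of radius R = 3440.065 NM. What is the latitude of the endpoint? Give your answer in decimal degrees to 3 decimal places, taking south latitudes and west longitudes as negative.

The arc subtends δ = 1325/3440.065 = 0.385167 rad at the centre.
Start latitude φ₁ = -0.629924 rad; initial bearing θ = 4.606797 rad.
sin φ₂ = sin φ₁ cos δ + cos φ₁ sin δ cos θ = (-0.589084)(0.926736) + (0.808072)(0.375714)(-0.105396) = -0.577923
φ₂ = asin(-0.577923) = -0.616182 rad = -35.305°.
Then Δλ = atan2(-0.301913, 0.586290) = -0.475540 rad, from sin θ sin δ cos φ₁ over cos δ − sin φ₁ sin φ₂.
λ₂ = -167.939° + -27.246° = -195.185°, normalized to (−180°, 180°] → 164.815°.

latitude -35.305°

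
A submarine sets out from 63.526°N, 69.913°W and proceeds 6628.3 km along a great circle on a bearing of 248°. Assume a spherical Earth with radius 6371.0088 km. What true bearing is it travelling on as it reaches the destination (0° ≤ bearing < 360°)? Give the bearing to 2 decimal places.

Angular distance δ = d/R = 6628.3 / 6371.0088 = 1.040385 rad.
Start latitude φ₁ = 1.108738 rad; initial bearing θ = 4.328417 rad.
sin φ₂ = sin φ₁ cos δ + cos φ₁ sin δ cos θ = (0.895137)(0.505888) + (0.445792)(0.862599)(-0.374607) = 0.308788
φ₂ = asin(0.308788) = 0.313919 rad = 17.986°.
Δλ = atan2( sin θ sin δ cos φ₁ , cos δ − sin φ₁ sin φ₂ ) = atan2(-0.356539, 0.229481) = -0.998909 rad = -57.233°.
λ₂ = λ₁ + Δλ = -127.146°.
The forward bearing on arrival equals the back-azimuth from the destination plus 180°.
Back-azimuth from P₂ (17.99°, -127.15°) to P₁ (63.53°, -69.91°), with Δλ' = λ₁ − λ₂ = 57.23°: atan2( sin Δλ' cos φ₁ , cos φ₂ sin φ₁ − sin φ₂ cos φ₁ cos Δλ' ) = 25.76°.
Final bearing = (25.76° + 180°) mod 360° = 205.76°.

final bearing 205.76°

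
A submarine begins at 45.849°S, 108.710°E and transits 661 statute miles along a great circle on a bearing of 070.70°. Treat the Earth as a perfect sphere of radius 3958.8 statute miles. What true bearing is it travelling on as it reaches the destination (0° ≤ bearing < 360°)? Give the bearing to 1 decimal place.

final bearing 62.2°

Angular distance δ = d/R = 661 / 3958.8 = 0.166970 rad.
With φ₁ = -45.849° = -0.800216 rad and θ = 70.7° = 1.233948 rad:
Destination latitude: φ₂ = arcsin( sin φ₁ cos δ + cos φ₁ sin δ cos θ ) = arcsin(-0.669267) = -42.010°.
Then Δλ = atan2(0.109258, 0.505890) = 0.212704 rad, from sin θ sin δ cos φ₁ over cos δ − sin φ₁ sin φ₂.
λ₂ = 108.710° + 12.187° = 120.897°.
The forward bearing on arrival equals the back-azimuth from the destination plus 180°.
Back-azimuth from P₂ (-42.0°, 120.9°) to P₁ (-45.8°, 108.7°), with Δλ' = λ₁ − λ₂ = -12.2°: atan2( sin Δλ' cos φ₁ , cos φ₂ sin φ₁ − sin φ₂ cos φ₁ cos Δλ' ) = 242.2°.
Final bearing = (242.2° + 180°) mod 360° = 62.2°.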